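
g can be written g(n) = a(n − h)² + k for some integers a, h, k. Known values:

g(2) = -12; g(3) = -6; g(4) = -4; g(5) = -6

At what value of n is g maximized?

4

First differences 6, 2, -2; second difference -4 = 2a, so a = -2.
Expanding, the n-coefficient is −2ah = 4h; matching it to the data gives h = 4, and then k = -4.
So g(n) = -2(n − 4)² − 4.
Hence h = 4.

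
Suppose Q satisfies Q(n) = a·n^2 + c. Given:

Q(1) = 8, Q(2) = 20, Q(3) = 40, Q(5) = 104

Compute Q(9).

328

From Q(1) = 8 and Q(2) = 20: 1a + c = 8 and 4a + c = 20.
Subtracting: 3a = 12, so a = 4; then c = 8 − 4·1 = 4.
So Q(n) = 4n² + 4, and Q(9) = 328.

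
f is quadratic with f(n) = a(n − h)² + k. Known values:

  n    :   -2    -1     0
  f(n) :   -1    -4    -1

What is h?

-1

First differences -3, 3; second difference 6 = 2a, so a = 3.
Expanding, the n-coefficient is −2ah = -6h; matching it to the data gives h = -1, and then k = -4.
So f(n) = 3(n + 1)² − 4.
Hence h = -1.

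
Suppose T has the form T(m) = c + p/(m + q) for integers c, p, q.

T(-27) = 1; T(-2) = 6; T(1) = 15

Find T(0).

10

(T(m) − c)(m + q) = p for each data point; the three points give a linear system in c and q, then p follows.
Solving: c = 0, q = -3, p = -30, so T(m) = -30/(m − 3).
Then T(0) = 0 − 30/(-3) = 10.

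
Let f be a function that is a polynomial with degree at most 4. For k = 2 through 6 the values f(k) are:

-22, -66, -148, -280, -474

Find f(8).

-1096

First differences: -44, -82, -132, -194. Second differences: -38, -50, -62. Third differences: -12, -12.
Level-3 differences are constant, so f has degree 3.
Fitting a degree-3 polynomial gives f(k) = -2k³ - k² - k.
Then f(8) = -1096.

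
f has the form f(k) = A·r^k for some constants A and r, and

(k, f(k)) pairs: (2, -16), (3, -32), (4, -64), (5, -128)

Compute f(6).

-256

Consecutive ratio: -32/(-16) = 2, and -64/(-32) = 2, so r = 2.
Then A·2^2 = -16 gives A = -4, and f(k) = -4·2^k.
f(6) = -4·2^6 = -256.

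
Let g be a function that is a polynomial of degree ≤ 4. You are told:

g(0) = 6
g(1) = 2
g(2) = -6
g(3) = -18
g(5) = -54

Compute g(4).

Write g(n) = an^4 + bn³ + cn² + dn + e; the 5 given values yield a linear system in the 5 coefficients.
Solving, the top 2 coefficients vanish, and g(n) = -2n² - 2n + 6.
Then g(4) = -34.

-34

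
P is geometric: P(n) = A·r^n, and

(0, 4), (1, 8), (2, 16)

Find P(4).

64

Consecutive ratio: 8/4 = 2, and 16/8 = 2, so r = 2.
Then A·2^0 = 4 gives A = 4, and P(n) = 4·2^n.
P(4) = 4·2^4 = 64.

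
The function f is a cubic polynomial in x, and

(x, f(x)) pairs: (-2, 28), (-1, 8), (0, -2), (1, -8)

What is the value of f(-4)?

122

Write f(x) = ax³ + bx² + cx + d; the 4 given values yield a linear system in the 4 coefficients.
Solving, f(x) = -x³ + 2x² - 7x - 2.
Then f(-4) = 122.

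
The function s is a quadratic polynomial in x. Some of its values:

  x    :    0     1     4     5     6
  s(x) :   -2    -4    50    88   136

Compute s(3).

22

Write s(x) = ax² + bx + c; the 5 given values yield a linear system in the 3 coefficients.
Solving, s(x) = 5x² - 7x - 2.
Then s(3) = 22.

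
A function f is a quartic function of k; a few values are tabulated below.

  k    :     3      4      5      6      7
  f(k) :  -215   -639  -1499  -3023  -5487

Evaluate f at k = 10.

-21999

Write f(k) = ak^4 + bk³ + ck² + dk + e; the 5 given values yield a linear system in the 5 coefficients.
Solving, f(k) = -2k^4 - 2k³ + 1.
Then f(10) = -21999.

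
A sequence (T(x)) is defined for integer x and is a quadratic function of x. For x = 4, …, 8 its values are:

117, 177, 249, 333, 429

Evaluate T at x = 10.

657

Write T(x) = ax² + bx + c; the 5 given values yield a linear system in the 3 coefficients.
Solving, T(x) = 6x² + 6x - 3.
Then T(10) = 657.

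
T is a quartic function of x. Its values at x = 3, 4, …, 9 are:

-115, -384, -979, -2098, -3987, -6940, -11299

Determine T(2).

Write T(x) = ax^4 + bx³ + cx² + dx + e; the 7 given values yield a linear system in the 5 coefficients.
Solving, T(x) = -2x^4 + 3x³ - 5x² + 5x - 4.
Then T(2) = -22.

-22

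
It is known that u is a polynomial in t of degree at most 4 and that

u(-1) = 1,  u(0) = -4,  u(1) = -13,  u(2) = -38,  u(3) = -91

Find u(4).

Write u(t) = at^4 + bt³ + ct² + dt + e; the 5 given values yield a linear system in the 5 coefficients.
Solving, the leading coefficient vanishes, and u(t) = -2t³ - 2t² - 5t - 4.
Then u(4) = -184.

-184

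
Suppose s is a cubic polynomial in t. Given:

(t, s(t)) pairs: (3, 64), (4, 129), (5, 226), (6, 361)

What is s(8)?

769

Write s(t) = at³ + bt² + ct + d; the 4 given values yield a linear system in the 4 coefficients.
Solving, s(t) = t³ + 4t² + 1.
Then s(8) = 769.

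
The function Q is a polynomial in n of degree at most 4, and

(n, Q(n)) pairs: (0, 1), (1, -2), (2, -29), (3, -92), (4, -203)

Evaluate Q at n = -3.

-14

Write Q(n) = an^4 + bn³ + cn² + dn + e; the 5 given values yield a linear system in the 5 coefficients.
Solving, the leading coefficient vanishes, and Q(n) = -2n³ - 6n² + 5n + 1.
Then Q(-3) = -14.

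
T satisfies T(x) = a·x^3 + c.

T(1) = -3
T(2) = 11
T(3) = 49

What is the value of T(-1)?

-7

From T(1) = -3 and T(2) = 11: 1a + c = -3 and 8a + c = 11.
Subtracting: 7a = 14, so a = 2; then c = -3 − 2·1 = -5.
So T(x) = 2x³ − 5, and T(-1) = -7.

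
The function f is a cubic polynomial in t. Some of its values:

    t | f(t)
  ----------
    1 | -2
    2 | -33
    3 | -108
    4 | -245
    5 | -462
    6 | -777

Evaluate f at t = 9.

-2490

First differences: -31, -75, -137, -217, -315. Second differences: -44, -62, -80, -98. Third differences: -18, -18, -18.
Level-3 differences are constant, so f has degree 3.
Fitting a degree-3 polynomial gives f(t) = -3t³ - 4t² + 2t + 3.
Then f(9) = -2490.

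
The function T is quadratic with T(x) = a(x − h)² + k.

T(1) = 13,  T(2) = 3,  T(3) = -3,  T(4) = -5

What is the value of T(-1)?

45

First differences -10, -6, -2; second difference 4 = 2a, so a = 2.
Expanding, the x-coefficient is −2ah = -4h; matching it to the data gives h = 4, and then k = -5.
So T(x) = 2(x − 4)² − 5.
T(-1) = 2·(-5)² − 5 = 45.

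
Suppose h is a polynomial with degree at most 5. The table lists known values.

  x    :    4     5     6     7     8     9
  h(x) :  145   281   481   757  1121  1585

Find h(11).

2861

Write h(x) = ax^5 + bx^4 + cx³ + dx² + ex + p; the 6 given values yield a linear system in the 6 coefficients.
Solving, the top 2 coefficients vanish, and h(x) = 2x³ + 2x² - 4x + 1.
Then h(11) = 2861.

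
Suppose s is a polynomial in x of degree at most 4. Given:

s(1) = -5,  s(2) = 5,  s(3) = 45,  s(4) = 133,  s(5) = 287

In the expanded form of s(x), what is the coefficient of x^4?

First differences: 10, 40, 88, 154. Second differences: 30, 48, 66. Third differences: 18, 18.
Level-3 differences are constant, so s has degree 3.
Fitting a degree-3 polynomial gives s(x) = 3x³ - 3x² - 2x - 3.
The coefficient of x^4 is 0.

0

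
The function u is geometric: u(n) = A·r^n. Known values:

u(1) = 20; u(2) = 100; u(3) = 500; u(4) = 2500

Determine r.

Consecutive ratio: 100/20 = 5, and 500/100 = 5, so r = 5.
Then A·5^1 = 20 gives A = 4, and u(n) = 4·5^n.

5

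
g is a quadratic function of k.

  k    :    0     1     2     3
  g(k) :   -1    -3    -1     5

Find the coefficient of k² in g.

Write g(k) = ak² + bk + c; the 4 given values yield a linear system in the 3 coefficients.
Solving, g(k) = 2k² - 4k - 1.
The coefficient of k² is 2.

2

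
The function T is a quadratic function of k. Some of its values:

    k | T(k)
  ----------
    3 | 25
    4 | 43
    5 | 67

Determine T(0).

7

Write T(k) = ak² + bk + c; the 3 given values yield a linear system in the 3 coefficients.
Solving, T(k) = 3k² - 3k + 7.
Then T(0) = 7.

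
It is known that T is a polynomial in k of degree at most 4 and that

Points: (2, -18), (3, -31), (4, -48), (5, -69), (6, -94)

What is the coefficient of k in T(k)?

First differences: -13, -17, -21, -25. Second differences: -4, -4, -4.
Level-2 differences are constant, so T has degree 2.
Fitting a degree-2 polynomial gives T(k) = -2k² - 3k - 4.
The coefficient of k is -3.

-3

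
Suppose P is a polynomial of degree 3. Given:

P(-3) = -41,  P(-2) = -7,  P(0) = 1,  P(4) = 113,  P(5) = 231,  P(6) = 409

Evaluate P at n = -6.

Write P(n) = an³ + bn² + cn + d; the 6 given values yield a linear system in the 4 coefficients.
Solving, P(n) = 2n³ - 4n + 1.
Then P(-6) = -407.

-407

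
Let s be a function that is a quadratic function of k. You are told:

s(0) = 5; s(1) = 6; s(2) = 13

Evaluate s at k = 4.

Write s(k) = ak² + bk + c; the 3 given values yield a linear system in the 3 coefficients.
Solving, s(k) = 3k² - 2k + 5.
Then s(4) = 45.

45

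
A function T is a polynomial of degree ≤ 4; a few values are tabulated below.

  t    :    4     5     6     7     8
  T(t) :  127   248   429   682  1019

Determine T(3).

First differences: 121, 181, 253, 337. Second differences: 60, 72, 84. Third differences: 12, 12.
Level-3 differences are constant, so T has degree 3.
Fitting a degree-3 polynomial gives T(t) = 2t³ - t + 3.
Then T(3) = 54.

54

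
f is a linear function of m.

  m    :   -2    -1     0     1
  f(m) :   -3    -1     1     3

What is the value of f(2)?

Write f(m) = am + b; the 4 given values yield a linear system in the 2 coefficients.
Solving, f(m) = 2m + 1.
Then f(2) = 5.

5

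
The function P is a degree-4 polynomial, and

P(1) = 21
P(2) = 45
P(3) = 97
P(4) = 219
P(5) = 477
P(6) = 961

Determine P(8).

Write P(n) = an^4 + bn³ + cn² + dn + e; the 6 given values yield a linear system in the 5 coefficients.
Solving, P(n) = n^4 - 3n³ + 7n² + 9n + 7.
Then P(8) = 3087.

3087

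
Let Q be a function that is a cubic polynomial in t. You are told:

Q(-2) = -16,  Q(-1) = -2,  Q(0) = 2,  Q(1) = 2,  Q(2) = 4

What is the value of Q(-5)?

-178

Write Q(t) = at³ + bt² + ct + d; the 5 given values yield a linear system in the 4 coefficients.
Solving, Q(t) = t³ - 2t² + t + 2.
Then Q(-5) = -178.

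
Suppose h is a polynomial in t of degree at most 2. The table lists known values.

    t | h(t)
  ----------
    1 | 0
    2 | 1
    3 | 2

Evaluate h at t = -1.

-2

Write h(t) = at² + bt + c; the 3 given values yield a linear system in the 3 coefficients.
Solving, the leading coefficient vanishes, and h(t) = t - 1.
Then h(-1) = -2.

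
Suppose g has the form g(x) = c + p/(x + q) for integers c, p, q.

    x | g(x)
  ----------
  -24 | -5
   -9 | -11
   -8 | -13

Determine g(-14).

-7

(g(x) − c)(x + q) = p for each data point; the three points give a linear system in c and q, then p follows.
Solving: c = -3, q = 4, p = 40, so g(x) = -3 + 40/(x + 4).
Then g(-14) = -3 + 40/(-10) = -7.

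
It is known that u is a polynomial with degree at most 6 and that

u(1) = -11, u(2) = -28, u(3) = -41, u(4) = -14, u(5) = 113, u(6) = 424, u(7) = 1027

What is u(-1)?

First differences: -17, -13, 27, 127, 311, 603. Second differences: 4, 40, 100, 184, 292. Third differences: 36, 60, 84, 108. Fourth differences: 24, 24, 24.
Level-4 differences are constant, so u has degree 4.
Fitting a degree-4 polynomial gives u(x) = x^4 - 4x³ + x² - 7x - 2.
Then u(-1) = 11.

11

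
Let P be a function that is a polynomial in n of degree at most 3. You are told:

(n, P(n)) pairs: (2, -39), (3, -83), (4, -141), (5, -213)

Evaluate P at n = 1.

First differences: -44, -58, -72. Second differences: -14, -14.
Level-2 differences are constant, so P has degree 2.
Fitting a degree-2 polynomial gives P(n) = -7n² - 9n + 7.
Then P(1) = -9.

-9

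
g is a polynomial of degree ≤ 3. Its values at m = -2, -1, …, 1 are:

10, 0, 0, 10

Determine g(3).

First differences: -10, 0, 10. Second differences: 10, 10.
Level-2 differences are constant, so g has degree 2.
Fitting a degree-2 polynomial gives g(m) = 5m² + 5m.
Then g(3) = 60.

60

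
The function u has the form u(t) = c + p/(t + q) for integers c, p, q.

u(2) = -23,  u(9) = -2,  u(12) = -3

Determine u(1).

(u(t) − c)(t + q) = p for each data point; the three points give a linear system in c and q, then p follows.
Solving: c = -5, q = -3, p = 18, so u(t) = -5 + 18/(t − 3).
Then u(1) = -5 + 18/(-2) = -14.

-14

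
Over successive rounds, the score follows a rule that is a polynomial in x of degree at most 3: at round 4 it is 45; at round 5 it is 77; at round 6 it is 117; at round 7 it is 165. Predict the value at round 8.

Write the value at x as f(x).
Write f(x) = ax³ + bx² + cx + d; the 4 given values yield a linear system in the 4 coefficients.
Solving, the leading coefficient vanishes, and f(x) = 4x² - 4x - 3.
Then f(8) = 221.

221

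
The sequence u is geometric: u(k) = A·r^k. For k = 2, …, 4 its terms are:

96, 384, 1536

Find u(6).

Consecutive ratio: 384/96 = 4, and 1536/384 = 4, so r = 4.
Then A·4^2 = 96 gives A = 6, and u(k) = 6·4^k.
u(6) = 6·4^6 = 24576.

24576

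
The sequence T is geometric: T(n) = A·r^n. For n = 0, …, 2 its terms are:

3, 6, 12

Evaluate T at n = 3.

Consecutive ratio: 6/3 = 2, and 12/6 = 2, so r = 2.
Then A·2^0 = 3 gives A = 3, and T(n) = 3·2^n.
T(3) = 3·2^3 = 24.

24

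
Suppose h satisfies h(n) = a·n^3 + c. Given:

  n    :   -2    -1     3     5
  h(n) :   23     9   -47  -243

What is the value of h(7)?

-679

From h(-2) = 23 and h(-1) = 9: -8a + c = 23 and -1a + c = 9.
Subtracting: 7a = -14, so a = -2; then c = 23 − (-2)·(-8) = 7.
So h(n) = -2n³ + 7, and h(7) = -679.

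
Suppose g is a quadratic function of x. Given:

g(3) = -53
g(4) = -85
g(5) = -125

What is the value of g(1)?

Write g(x) = ax² + bx + c; the 3 given values yield a linear system in the 3 coefficients.
Solving, g(x) = -4x² - 4x - 5.
Then g(1) = -13.

-13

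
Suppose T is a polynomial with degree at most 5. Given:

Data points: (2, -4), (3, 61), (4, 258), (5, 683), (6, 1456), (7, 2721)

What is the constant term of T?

Write T(n) = an^5 + bn^4 + cn³ + dn² + en + p; the 6 given values yield a linear system in the 6 coefficients.
Solving, the leading coefficient vanishes, and T(n) = n^4 + 2n³ - 7n² - 3n - 2.
The constant term is T(0) = -2.

-2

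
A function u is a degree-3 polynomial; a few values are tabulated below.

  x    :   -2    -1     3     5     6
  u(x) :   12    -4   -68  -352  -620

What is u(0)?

-2

Write u(x) = ax³ + bx² + cx + d; the 5 given values yield a linear system in the 4 coefficients.
Solving, u(x) = -3x³ + 5x - 2.
The constant term is u(0) = -2.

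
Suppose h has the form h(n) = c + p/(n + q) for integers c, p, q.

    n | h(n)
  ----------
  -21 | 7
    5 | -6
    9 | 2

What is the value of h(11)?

3

(h(n) − c)(n + q) = p for each data point; the three points give a linear system in c and q, then p follows.
Solving: c = 6, q = -3, p = -24, so h(n) = 6 − 24/(n − 3).
Then h(11) = 6 − 24/8 = 3.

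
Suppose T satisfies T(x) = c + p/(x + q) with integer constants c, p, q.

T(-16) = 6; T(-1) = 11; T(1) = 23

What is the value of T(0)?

(T(x) − c)(x + q) = p for each data point; the three points give a linear system in c and q, then p follows.
Solving: c = 5, q = -2, p = -18, so T(x) = 5 − 18/(x − 2).
Then T(0) = 5 − 18/(-2) = 14.

14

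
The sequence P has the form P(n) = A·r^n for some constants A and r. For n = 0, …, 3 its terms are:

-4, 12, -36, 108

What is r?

Consecutive ratio: 12/(-4) = -3, and -36/12 = -3, so r = -3.
Then A·(-3)^0 = -4 gives A = -4, and P(n) = -4·(-3)^n.

-3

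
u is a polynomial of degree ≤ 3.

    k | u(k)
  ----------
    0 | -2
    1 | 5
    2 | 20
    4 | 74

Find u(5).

113

Write u(k) = ak³ + bk² + ck + d; the 4 given values yield a linear system in the 4 coefficients.
Solving, the leading coefficient vanishes, and u(k) = 4k² + 3k - 2.
Then u(5) = 113.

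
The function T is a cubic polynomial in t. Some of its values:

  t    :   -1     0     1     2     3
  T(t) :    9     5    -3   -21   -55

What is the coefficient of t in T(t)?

-5

Write T(t) = at³ + bt² + ct + d; the 5 given values yield a linear system in the 4 coefficients.
Solving, T(t) = -t³ - 2t² - 5t + 5.
The coefficient of t is -5.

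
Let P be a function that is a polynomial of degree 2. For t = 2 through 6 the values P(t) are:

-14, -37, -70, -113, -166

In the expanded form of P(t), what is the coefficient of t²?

First differences: -23, -33, -43, -53. Second differences: -10, -10, -10.
Level-2 differences are constant, so P has degree 2.
Fitting a degree-2 polynomial gives P(t) = -5t² + 2t + 2.
The coefficient of t² is -5.

-5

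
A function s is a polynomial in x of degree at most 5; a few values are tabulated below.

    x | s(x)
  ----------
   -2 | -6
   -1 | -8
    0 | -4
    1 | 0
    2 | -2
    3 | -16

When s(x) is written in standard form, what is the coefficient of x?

5

First differences: -2, 4, 4, -2, -14. Second differences: 6, 0, -6, -12. Third differences: -6, -6, -6.
Level-3 differences are constant, so s has degree 3.
Fitting a degree-3 polynomial gives s(x) = -x³ + 5x - 4.
The coefficient of x is 5.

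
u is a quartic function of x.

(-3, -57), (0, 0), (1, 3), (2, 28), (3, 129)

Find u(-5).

105

Write u(x) = ax^4 + bx³ + cx² + dx + e; the 5 given values yield a linear system in the 5 coefficients.
Solving, u(x) = x^4 + 3x³ - 5x² + 4x.
Then u(-5) = 105.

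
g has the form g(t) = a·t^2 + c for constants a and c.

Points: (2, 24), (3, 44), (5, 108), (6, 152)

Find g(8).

From g(2) = 24 and g(3) = 44: 4a + c = 24 and 9a + c = 44.
Subtracting: 5a = 20, so a = 4; then c = 24 − 4·4 = 8.
So g(t) = 4t² + 8, and g(8) = 264.

264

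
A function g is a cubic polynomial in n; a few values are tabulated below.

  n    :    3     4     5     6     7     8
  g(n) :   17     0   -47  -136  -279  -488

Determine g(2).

16

Write g(n) = an³ + bn² + cn + d; the 6 given values yield a linear system in the 4 coefficients.
Solving, g(n) = -2n³ + 9n² - 6n + 8.
Then g(2) = 16.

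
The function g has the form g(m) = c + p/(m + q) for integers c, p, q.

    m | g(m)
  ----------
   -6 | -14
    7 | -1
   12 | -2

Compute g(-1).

(g(m) − c)(m + q) = p for each data point; the three points give a linear system in c and q, then p follows.
Solving: c = -4, q = 3, p = 30, so g(m) = -4 + 30/(m + 3).
Then g(-1) = -4 + 30/2 = 11.

11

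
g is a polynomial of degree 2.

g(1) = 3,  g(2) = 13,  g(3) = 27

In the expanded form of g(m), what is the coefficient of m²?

2

Write g(m) = am² + bm + c; the 3 given values yield a linear system in the 3 coefficients.
Solving, g(m) = 2m² + 4m - 3.
The coefficient of m² is 2.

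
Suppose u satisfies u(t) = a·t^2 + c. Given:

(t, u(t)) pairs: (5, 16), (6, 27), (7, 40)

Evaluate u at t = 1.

-8

From u(5) = 16 and u(6) = 27: 25a + c = 16 and 36a + c = 27.
Subtracting: 11a = 11, so a = 1; then c = 16 − 1·25 = -9.
So u(t) = 1t² − 9, and u(1) = -8.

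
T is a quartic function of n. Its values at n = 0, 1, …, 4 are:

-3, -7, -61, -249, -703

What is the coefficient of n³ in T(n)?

Write T(n) = an^4 + bn³ + cn² + dn + e; the 5 given values yield a linear system in the 5 coefficients.
Solving, T(n) = -2n^4 - 2n³ - 5n² + 5n - 3.
The coefficient of n³ is -2.

-2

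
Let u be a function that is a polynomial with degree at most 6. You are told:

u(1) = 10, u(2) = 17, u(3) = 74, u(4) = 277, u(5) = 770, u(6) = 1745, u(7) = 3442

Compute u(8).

First differences: 7, 57, 203, 493, 975, 1697. Second differences: 50, 146, 290, 482, 722. Third differences: 96, 144, 192, 240. Fourth differences: 48, 48, 48.
Level-4 differences are constant, so u has degree 4.
Fitting a degree-4 polynomial gives u(k) = 2k^4 - 4k³ - k² + 8k + 5.
Then u(8) = 6149.

6149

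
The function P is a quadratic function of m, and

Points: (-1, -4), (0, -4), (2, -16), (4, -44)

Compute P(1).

Write P(m) = am² + bm + c; the 4 given values yield a linear system in the 3 coefficients.
Solving, P(m) = -2m² - 2m - 4.
Then P(1) = -8.

-8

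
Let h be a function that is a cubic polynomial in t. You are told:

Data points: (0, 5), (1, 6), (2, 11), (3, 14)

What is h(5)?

Write h(t) = at³ + bt² + ct + d; the 4 given values yield a linear system in the 4 coefficients.
Solving, h(t) = -t³ + 5t² - 3t + 5.
Then h(5) = -10.

-10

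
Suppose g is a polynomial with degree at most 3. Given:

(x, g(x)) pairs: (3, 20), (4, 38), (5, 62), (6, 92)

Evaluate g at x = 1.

2

First differences: 18, 24, 30. Second differences: 6, 6.
Level-2 differences are constant, so g has degree 2.
Fitting a degree-2 polynomial gives g(x) = 3x² - 3x + 2.
Then g(1) = 2.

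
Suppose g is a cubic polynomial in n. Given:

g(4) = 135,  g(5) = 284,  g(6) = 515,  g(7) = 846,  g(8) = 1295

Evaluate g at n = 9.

Write g(n) = an³ + bn² + cn + d; the 5 given values yield a linear system in the 4 coefficients.
Solving, g(n) = 3n³ - 4n² + 2n - 1.
Then g(9) = 1880.

1880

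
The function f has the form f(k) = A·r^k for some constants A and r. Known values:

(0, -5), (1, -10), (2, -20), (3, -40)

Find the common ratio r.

Consecutive ratio: -10/(-5) = 2, and -20/(-10) = 2, so r = 2.
Then A·2^0 = -5 gives A = -5, and f(k) = -5·2^k.

2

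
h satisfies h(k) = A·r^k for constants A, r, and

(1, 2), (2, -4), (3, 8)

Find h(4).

-16

Consecutive ratio: -4/2 = -2, and 8/(-4) = -2, so r = -2.
Then A·(-2)^1 = 2 gives A = -1, and h(k) = -1·(-2)^k.
h(4) = -1·(-2)^4 = -16.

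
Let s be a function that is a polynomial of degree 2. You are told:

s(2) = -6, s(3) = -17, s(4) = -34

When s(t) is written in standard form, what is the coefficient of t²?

Write s(t) = at² + bt + c; the 3 given values yield a linear system in the 3 coefficients.
Solving, s(t) = -3t² + 4t - 2.
The coefficient of t² is -3.

-3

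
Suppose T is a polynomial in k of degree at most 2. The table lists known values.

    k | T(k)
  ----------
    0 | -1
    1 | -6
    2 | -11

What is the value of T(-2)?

9

First differences: -5, -5.
Level-1 differences are constant, so T has degree 1.
Fitting a degree-1 polynomial gives T(k) = -5k - 1.
Then T(-2) = 9.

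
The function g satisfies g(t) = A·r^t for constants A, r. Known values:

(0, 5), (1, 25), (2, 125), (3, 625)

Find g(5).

Consecutive ratio: 25/5 = 5, and 125/25 = 5, so r = 5.
Then A·5^0 = 5 gives A = 5, and g(t) = 5·5^t.
g(5) = 5·5^5 = 15625.

15625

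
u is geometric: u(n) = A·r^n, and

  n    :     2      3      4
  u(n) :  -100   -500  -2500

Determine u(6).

Consecutive ratio: -500/(-100) = 5, and -2500/(-500) = 5, so r = 5.
Then A·5^2 = -100 gives A = -4, and u(n) = -4·5^n.
u(6) = -4·5^6 = -62500.

-62500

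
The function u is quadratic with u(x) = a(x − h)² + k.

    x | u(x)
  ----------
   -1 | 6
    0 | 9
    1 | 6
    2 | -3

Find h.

0

First differences 3, -3, -9; second difference -6 = 2a, so a = -3.
Expanding, the x-coefficient is −2ah = 6h; matching it to the data gives h = 0, and then k = 9.
So u(x) = -3(x + 0)² + 9.
Hence h = 0.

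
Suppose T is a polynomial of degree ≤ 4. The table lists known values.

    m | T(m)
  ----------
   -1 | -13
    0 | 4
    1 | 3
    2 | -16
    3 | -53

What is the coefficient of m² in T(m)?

First differences: 17, -1, -19, -37. Second differences: -18, -18, -18.
Level-2 differences are constant, so T has degree 2.
Fitting a degree-2 polynomial gives T(m) = -9m² + 8m + 4.
The coefficient of m² is -9.

-9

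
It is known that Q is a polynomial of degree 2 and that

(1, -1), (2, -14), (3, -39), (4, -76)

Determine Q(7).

-259

First differences: -13, -25, -37. Second differences: -12, -12.
Level-2 differences are constant, so Q has degree 2.
Fitting a degree-2 polynomial gives Q(x) = -6x² + 5x.
Then Q(7) = -259.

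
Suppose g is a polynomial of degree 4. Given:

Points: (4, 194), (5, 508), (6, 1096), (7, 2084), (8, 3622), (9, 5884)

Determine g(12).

First differences: 314, 588, 988, 1538, 2262. Second differences: 274, 400, 550, 724. Third differences: 126, 150, 174. Fourth differences: 24, 24.
Level-4 differences are constant, so g has degree 4.
Fitting a degree-4 polynomial gives g(x) = x^4 - x³ + x² - 3x - 2.
Then g(12) = 19114.

19114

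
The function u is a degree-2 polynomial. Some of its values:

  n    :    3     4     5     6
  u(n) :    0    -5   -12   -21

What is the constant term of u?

First differences: -5, -7, -9. Second differences: -2, -2.
Level-2 differences are constant, so u has degree 2.
Fitting a degree-2 polynomial gives u(n) = -n² + 2n + 3.
The constant term is u(0) = 3.

3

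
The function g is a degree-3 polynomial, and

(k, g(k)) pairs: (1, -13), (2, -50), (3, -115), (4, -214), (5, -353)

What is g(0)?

2

First differences: -37, -65, -99, -139. Second differences: -28, -34, -40. Third differences: -6, -6.
Level-3 differences are constant, so g has degree 3.
Fitting a degree-3 polynomial gives g(k) = -k³ - 8k² - 6k + 2.
The constant term is g(0) = 2.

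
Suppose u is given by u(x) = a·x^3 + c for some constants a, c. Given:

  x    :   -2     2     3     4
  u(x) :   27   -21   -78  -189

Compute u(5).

From u(-2) = 27 and u(2) = -21: -8a + c = 27 and 8a + c = -21.
Subtracting: 16a = -48, so a = -3; then c = 27 − (-3)·(-8) = 3.
So u(x) = -3x³ + 3, and u(5) = -372.

-372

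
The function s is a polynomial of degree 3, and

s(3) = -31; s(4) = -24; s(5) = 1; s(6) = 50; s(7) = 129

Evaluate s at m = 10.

First differences: 7, 25, 49, 79. Second differences: 18, 24, 30. Third differences: 6, 6.
Level-3 differences are constant, so s has degree 3.
Fitting a degree-3 polynomial gives s(m) = m³ - 3m² - 9m - 4.
Then s(10) = 606.

606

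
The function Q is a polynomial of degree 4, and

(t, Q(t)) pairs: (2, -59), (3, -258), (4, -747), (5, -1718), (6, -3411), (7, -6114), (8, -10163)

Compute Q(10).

-23883

Write Q(t) = at^4 + bt³ + ct² + dt + e; the 7 given values yield a linear system in the 5 coefficients.
Solving, Q(t) = -2t^4 - 4t³ + t² + 2t - 3.
Then Q(10) = -23883.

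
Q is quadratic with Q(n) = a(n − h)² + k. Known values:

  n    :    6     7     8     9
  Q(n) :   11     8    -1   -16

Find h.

First differences -3, -9, -15; second difference -6 = 2a, so a = -3.
Expanding, the n-coefficient is −2ah = 6h; matching it to the data gives h = 6, and then k = 11.
So Q(n) = -3(n − 6)² + 11.
Hence h = 6.

6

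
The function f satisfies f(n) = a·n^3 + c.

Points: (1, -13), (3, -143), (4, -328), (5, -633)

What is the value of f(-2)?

32

From f(1) = -13 and f(3) = -143: 1a + c = -13 and 27a + c = -143.
Subtracting: 26a = -130, so a = -5; then c = -13 − (-5)·1 = -8.
So f(n) = -5n³ − 8, and f(-2) = 32.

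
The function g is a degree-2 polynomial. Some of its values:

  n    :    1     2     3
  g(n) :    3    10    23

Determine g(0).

2

Write g(n) = an² + bn + c; the 3 given values yield a linear system in the 3 coefficients.
Solving, g(n) = 3n² - 2n + 2.
Then g(0) = 2.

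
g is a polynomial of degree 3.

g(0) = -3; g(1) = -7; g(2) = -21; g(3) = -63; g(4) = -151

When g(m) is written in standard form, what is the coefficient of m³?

Write g(m) = am³ + bm² + cm + d; the 5 given values yield a linear system in the 4 coefficients.
Solving, g(m) = -3m³ + 4m² - 5m - 3.
The coefficient of m³ is -3.

-3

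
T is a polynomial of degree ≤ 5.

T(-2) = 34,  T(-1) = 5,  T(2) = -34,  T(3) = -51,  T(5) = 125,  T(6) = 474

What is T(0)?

0

Write T(k) = ak^5 + bk^4 + ck³ + dk² + ek + p; the 6 given values yield a linear system in the 6 coefficients.
Solving, the leading coefficient vanishes, and T(k) = k^4 - 3k³ - 4k² - 5k.
The constant term is T(0) = 0.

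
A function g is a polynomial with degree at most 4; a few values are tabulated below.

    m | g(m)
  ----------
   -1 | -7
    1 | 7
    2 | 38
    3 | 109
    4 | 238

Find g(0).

Write g(m) = am^4 + bm³ + cm² + dm + e; the 5 given values yield a linear system in the 5 coefficients.
Solving, the leading coefficient vanishes, and g(m) = 3m³ + 2m² + 4m - 2.
Then g(0) = -2.

-2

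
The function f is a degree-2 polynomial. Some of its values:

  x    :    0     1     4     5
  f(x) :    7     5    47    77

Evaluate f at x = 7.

161

Write f(x) = ax² + bx + c; the 4 given values yield a linear system in the 3 coefficients.
Solving, f(x) = 4x² - 6x + 7.
Then f(7) = 161.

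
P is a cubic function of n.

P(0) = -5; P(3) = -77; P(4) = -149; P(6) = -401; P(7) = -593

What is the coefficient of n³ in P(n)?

Write P(n) = an³ + bn² + cn + d; the 5 given values yield a linear system in the 4 coefficients.
Solving, P(n) = -n³ - 5n² - 5.
The coefficient of n³ is -1.

-1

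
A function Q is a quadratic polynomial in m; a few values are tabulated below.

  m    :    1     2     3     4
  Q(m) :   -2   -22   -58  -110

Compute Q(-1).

-10

Write Q(m) = am² + bm + c; the 4 given values yield a linear system in the 3 coefficients.
Solving, Q(m) = -8m² + 4m + 2.
Then Q(-1) = -10.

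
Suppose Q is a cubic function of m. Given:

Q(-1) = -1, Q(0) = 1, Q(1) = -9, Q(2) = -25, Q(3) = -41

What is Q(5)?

Write Q(m) = am³ + bm² + cm + d; the 5 given values yield a linear system in the 4 coefficients.
Solving, Q(m) = m³ - 6m² - 5m + 1.
Then Q(5) = -49.

-49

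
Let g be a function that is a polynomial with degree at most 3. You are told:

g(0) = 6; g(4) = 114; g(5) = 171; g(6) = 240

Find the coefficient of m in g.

3

Write g(m) = am³ + bm² + cm + d; the 4 given values yield a linear system in the 4 coefficients.
Solving, the leading coefficient vanishes, and g(m) = 6m² + 3m + 6.
The coefficient of m is 3.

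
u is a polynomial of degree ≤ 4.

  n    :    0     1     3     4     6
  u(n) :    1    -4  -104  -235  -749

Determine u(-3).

Write u(n) = an^4 + bn³ + cn² + dn + e; the 5 given values yield a linear system in the 5 coefficients.
Solving, the leading coefficient vanishes, and u(n) = -3n³ - 3n² + n + 1.
Then u(-3) = 52.

52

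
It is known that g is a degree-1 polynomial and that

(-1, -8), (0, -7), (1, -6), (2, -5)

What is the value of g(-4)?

-11

First differences: 1, 1, 1.
Level-1 differences are constant, so g has degree 1.
Fitting a degree-1 polynomial gives g(x) = x - 7.
Then g(-4) = -11.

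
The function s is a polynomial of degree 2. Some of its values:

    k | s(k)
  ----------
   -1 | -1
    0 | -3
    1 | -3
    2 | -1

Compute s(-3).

9

First differences: -2, 0, 2. Second differences: 2, 2.
Level-2 differences are constant, so s has degree 2.
Fitting a degree-2 polynomial gives s(k) = k² - k - 3.
Then s(-3) = 9.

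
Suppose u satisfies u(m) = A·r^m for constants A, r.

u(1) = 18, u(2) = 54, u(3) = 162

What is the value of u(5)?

Consecutive ratio: 54/18 = 3, and 162/54 = 3, so r = 3.
Then A·3^1 = 18 gives A = 6, and u(m) = 6·3^m.
u(5) = 6·3^5 = 1458.

1458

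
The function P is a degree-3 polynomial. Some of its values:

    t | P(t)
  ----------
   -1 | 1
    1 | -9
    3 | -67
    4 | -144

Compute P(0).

Write P(t) = at³ + bt² + ct + d; the 4 given values yield a linear system in the 4 coefficients.
Solving, P(t) = -2t³ - 3t - 4.
Then P(0) = -4.

-4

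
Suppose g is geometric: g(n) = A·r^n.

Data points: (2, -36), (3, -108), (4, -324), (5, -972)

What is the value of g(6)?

-2916

Consecutive ratio: -108/(-36) = 3, and -324/(-108) = 3, so r = 3.
Then A·3^2 = -36 gives A = -4, and g(n) = -4·3^n.
g(6) = -4·3^6 = -2916.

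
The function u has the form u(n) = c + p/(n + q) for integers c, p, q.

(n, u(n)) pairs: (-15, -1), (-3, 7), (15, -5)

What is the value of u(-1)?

(u(n) − c)(n + q) = p for each data point; the three points give a linear system in c and q, then p follows.
Solving: c = -3, q = 0, p = -30, so u(n) = -3 − 30/(n + 0).
Then u(-1) = -3 − 30/(-1) = 27.

27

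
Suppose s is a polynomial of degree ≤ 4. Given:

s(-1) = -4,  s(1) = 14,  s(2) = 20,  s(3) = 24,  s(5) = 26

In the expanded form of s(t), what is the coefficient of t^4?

Write s(t) = at^4 + bt³ + ct² + dt + e; the 5 given values yield a linear system in the 5 coefficients.
Solving, the top 2 coefficients vanish, and s(t) = -t² + 9t + 6.
The coefficient of t^4 is 0.

0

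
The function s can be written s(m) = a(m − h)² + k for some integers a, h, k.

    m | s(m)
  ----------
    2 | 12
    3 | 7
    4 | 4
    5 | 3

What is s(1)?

19

First differences -5, -3, -1; second difference 2 = 2a, so a = 1.
Expanding, the m-coefficient is −2ah = -2h; matching it to the data gives h = 5, and then k = 3.
So s(m) = 1(m − 5)² + 3.
s(1) = 1·(-4)² + 3 = 19.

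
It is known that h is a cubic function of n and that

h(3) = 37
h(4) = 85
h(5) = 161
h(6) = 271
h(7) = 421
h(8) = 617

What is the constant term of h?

1

First differences: 48, 76, 110, 150, 196. Second differences: 28, 34, 40, 46. Third differences: 6, 6, 6.
Level-3 differences are constant, so h has degree 3.
Fitting a degree-3 polynomial gives h(n) = n³ + 2n² - 3n + 1.
The constant term is h(0) = 1.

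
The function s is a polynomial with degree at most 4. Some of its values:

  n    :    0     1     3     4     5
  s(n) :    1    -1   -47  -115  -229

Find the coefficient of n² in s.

Write s(n) = an^4 + bn³ + cn² + dn + e; the 5 given values yield a linear system in the 5 coefficients.
Solving, the leading coefficient vanishes, and s(n) = -2n³ + n² - n + 1.
The coefficient of n² is 1.

1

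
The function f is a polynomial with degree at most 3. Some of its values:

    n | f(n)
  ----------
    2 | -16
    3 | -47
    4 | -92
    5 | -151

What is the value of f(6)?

Write f(n) = an³ + bn² + cn + d; the 4 given values yield a linear system in the 4 coefficients.
Solving, the leading coefficient vanishes, and f(n) = -7n² + 4n + 4.
Then f(6) = -224.

-224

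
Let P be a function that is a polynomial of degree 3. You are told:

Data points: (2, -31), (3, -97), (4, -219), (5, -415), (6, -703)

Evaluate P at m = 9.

Write P(m) = am³ + bm² + cm + d; the 5 given values yield a linear system in the 4 coefficients.
Solving, P(m) = -3m³ - m² - 4m + 5.
Then P(9) = -2299.

-2299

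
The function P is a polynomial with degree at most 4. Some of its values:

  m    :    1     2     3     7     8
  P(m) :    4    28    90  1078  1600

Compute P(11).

4114

Write P(m) = am^4 + bm³ + cm² + dm + e; the 5 given values yield a linear system in the 5 coefficients.
Solving, the leading coefficient vanishes, and P(m) = 3m³ + m².
Then P(11) = 4114.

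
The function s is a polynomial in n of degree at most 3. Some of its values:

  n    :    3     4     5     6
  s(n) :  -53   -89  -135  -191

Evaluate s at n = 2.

-27

First differences: -36, -46, -56. Second differences: -10, -10.
Level-2 differences are constant, so s has degree 2.
Fitting a degree-2 polynomial gives s(n) = -5n² - n - 5.
Then s(2) = -27.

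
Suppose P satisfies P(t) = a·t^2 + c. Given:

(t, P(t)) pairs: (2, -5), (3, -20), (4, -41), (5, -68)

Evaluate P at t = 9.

-236

From P(2) = -5 and P(3) = -20: 4a + c = -5 and 9a + c = -20.
Subtracting: 5a = -15, so a = -3; then c = -5 − (-3)·4 = 7.
So P(t) = -3t² + 7, and P(9) = -236.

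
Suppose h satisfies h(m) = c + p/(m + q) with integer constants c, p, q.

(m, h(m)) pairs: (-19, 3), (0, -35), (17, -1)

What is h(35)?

(h(m) − c)(m + q) = p for each data point; the three points give a linear system in c and q, then p follows.
Solving: c = 1, q = 1, p = -36, so h(m) = 1 − 36/(m + 1).
Then h(35) = 1 − 36/36 = 0.

0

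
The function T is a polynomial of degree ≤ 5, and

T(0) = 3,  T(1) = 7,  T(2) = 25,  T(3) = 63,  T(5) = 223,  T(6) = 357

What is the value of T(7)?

Write T(n) = an^5 + bn^4 + cn³ + dn² + en + p; the 6 given values yield a linear system in the 6 coefficients.
Solving, the top 2 coefficients vanish, and T(n) = n³ + 4n² - n + 3.
Then T(7) = 535.

535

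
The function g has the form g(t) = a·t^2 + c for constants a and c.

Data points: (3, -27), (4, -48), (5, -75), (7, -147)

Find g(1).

-3

From g(3) = -27 and g(4) = -48: 9a + c = -27 and 16a + c = -48.
Subtracting: 7a = -21, so a = -3; then c = -27 − (-3)·9 = 0.
So g(t) = -3t² + 0, and g(1) = -3.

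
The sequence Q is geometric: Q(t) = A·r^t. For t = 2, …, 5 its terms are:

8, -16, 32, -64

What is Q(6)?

128

Consecutive ratio: -16/8 = -2, and 32/(-16) = -2, so r = -2.
Then A·(-2)^2 = 8 gives A = 2, and Q(t) = 2·(-2)^t.
Q(6) = 2·(-2)^6 = 128.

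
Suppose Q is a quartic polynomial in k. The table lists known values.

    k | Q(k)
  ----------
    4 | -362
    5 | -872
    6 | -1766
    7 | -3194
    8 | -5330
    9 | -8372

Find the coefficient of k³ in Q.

First differences: -510, -894, -1428, -2136, -3042. Second differences: -384, -534, -708, -906. Third differences: -150, -174, -198. Fourth differences: -24, -24.
Level-4 differences are constant, so Q has degree 4.
Fitting a degree-4 polynomial gives Q(k) = -k^4 - 3k³ + 4k² + 6k - 2.
The coefficient of k³ is -3.

-3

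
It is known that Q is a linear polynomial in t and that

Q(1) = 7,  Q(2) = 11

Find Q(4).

Write Q(t) = at + b; the 2 given values yield a linear system in the 2 coefficients.
Solving, Q(t) = 4t + 3.
Then Q(4) = 19.

19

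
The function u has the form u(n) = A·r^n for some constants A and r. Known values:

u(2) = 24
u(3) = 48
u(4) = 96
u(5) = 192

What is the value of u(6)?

Consecutive ratio: 48/24 = 2, and 96/48 = 2, so r = 2.
Then A·2^2 = 24 gives A = 6, and u(n) = 6·2^n.
u(6) = 6·2^6 = 384.

384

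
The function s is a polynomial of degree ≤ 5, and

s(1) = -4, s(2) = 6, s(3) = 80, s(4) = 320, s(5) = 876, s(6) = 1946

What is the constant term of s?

First differences: 10, 74, 240, 556, 1070. Second differences: 64, 166, 316, 514. Third differences: 102, 150, 198. Fourth differences: 48, 48.
Level-4 differences are constant, so s has degree 4.
Fitting a degree-4 polynomial gives s(n) = 2n^4 - 3n³ + n - 4.
The constant term is s(0) = -4.

-4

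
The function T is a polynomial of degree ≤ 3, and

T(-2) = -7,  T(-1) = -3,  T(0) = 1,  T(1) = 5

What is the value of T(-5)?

Write T(x) = ax³ + bx² + cx + d; the 4 given values yield a linear system in the 4 coefficients.
Solving, the top 2 coefficients vanish, and T(x) = 4x + 1.
Then T(-5) = -19.

-19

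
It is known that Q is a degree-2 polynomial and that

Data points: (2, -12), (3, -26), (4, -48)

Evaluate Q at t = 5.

Write Q(t) = at² + bt + c; the 3 given values yield a linear system in the 3 coefficients.
Solving, Q(t) = -4t² + 6t - 8.
Then Q(5) = -78.

-78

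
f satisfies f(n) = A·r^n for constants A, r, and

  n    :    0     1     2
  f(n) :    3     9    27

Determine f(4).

Consecutive ratio: 9/3 = 3, and 27/9 = 3, so r = 3.
Then A·3^0 = 3 gives A = 3, and f(n) = 3·3^n.
f(4) = 3·3^4 = 243.

243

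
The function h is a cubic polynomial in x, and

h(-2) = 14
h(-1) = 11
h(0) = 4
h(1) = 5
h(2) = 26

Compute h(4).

First differences: -3, -7, 1, 21. Second differences: -4, 8, 20. Third differences: 12, 12.
Level-3 differences are constant, so h has degree 3.
Fitting a degree-3 polynomial gives h(x) = 2x³ + 4x² - 5x + 4.
Then h(4) = 176.

176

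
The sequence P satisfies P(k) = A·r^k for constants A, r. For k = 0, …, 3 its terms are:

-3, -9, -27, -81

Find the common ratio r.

Consecutive ratio: -9/(-3) = 3, and -27/(-9) = 3, so r = 3.
Then A·3^0 = -3 gives A = -3, and P(k) = -3·3^k.

3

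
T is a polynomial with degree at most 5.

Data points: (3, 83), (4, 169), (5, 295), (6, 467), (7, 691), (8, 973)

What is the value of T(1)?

First differences: 86, 126, 172, 224, 282. Second differences: 40, 46, 52, 58. Third differences: 6, 6, 6.
Level-3 differences are constant, so T has degree 3.
Fitting a degree-3 polynomial gives T(x) = x³ + 8x² - 7x + 5.
Then T(1) = 7.

7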